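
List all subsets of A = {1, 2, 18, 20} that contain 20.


A subset of A contains 20 iff the remaining 3 elements form any subset of A \ {20}.
Count: 2^(n-1) = 2^3 = 8
Subsets containing 20: {20}, {1, 20}, {2, 20}, {18, 20}, {1, 2, 20}, {1, 18, 20}, {2, 18, 20}, {1, 2, 18, 20}

Subsets containing 20 (8 total): {20}, {1, 20}, {2, 20}, {18, 20}, {1, 2, 20}, {1, 18, 20}, {2, 18, 20}, {1, 2, 18, 20}


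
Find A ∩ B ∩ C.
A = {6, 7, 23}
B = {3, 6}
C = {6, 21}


A ∩ B = {6}
(A ∩ B) ∩ C = {6}

A ∩ B ∩ C = {6}


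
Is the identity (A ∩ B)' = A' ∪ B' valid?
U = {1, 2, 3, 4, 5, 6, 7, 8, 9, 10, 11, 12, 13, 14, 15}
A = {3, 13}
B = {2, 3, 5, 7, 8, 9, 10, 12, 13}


LHS: A ∩ B = {3, 13}
(A ∩ B)' = U \ (A ∩ B) = {1, 2, 4, 5, 6, 7, 8, 9, 10, 11, 12, 14, 15}
A' = {1, 2, 4, 5, 6, 7, 8, 9, 10, 11, 12, 14, 15}, B' = {1, 4, 6, 11, 14, 15}
Claimed RHS: A' ∪ B' = {1, 2, 4, 5, 6, 7, 8, 9, 10, 11, 12, 14, 15}
Identity is VALID: LHS = RHS = {1, 2, 4, 5, 6, 7, 8, 9, 10, 11, 12, 14, 15} ✓

Identity is valid. (A ∩ B)' = A' ∪ B' = {1, 2, 4, 5, 6, 7, 8, 9, 10, 11, 12, 14, 15}


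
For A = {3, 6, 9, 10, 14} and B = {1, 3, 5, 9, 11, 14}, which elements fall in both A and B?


A = {3, 6, 9, 10, 14}
B = {1, 3, 5, 9, 11, 14}
Region: in both A and B
Elements: {3, 9, 14}

Elements in both A and B: {3, 9, 14}


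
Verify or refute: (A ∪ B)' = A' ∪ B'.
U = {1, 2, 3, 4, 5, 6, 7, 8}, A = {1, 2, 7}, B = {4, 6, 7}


LHS: A ∪ B = {1, 2, 4, 6, 7}
(A ∪ B)' = U \ (A ∪ B) = {3, 5, 8}
A' = {3, 4, 5, 6, 8}, B' = {1, 2, 3, 5, 8}
Claimed RHS: A' ∪ B' = {1, 2, 3, 4, 5, 6, 8}
Identity is INVALID: LHS = {3, 5, 8} but the RHS claimed here equals {1, 2, 3, 4, 5, 6, 8}. The correct form is (A ∪ B)' = A' ∩ B'.

Identity is invalid: (A ∪ B)' = {3, 5, 8} but A' ∪ B' = {1, 2, 3, 4, 5, 6, 8}. The correct De Morgan law is (A ∪ B)' = A' ∩ B'.


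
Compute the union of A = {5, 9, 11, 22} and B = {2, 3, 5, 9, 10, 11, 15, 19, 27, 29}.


A ∪ B = all elements in A or B (or both)
A = {5, 9, 11, 22}
B = {2, 3, 5, 9, 10, 11, 15, 19, 27, 29}
A ∪ B = {2, 3, 5, 9, 10, 11, 15, 19, 22, 27, 29}

A ∪ B = {2, 3, 5, 9, 10, 11, 15, 19, 22, 27, 29}


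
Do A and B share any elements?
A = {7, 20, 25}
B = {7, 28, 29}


Disjoint means A ∩ B = ∅.
A ∩ B = {7}
A ∩ B ≠ ∅, so A and B are NOT disjoint.

Yes — A and B share the element(s) of A ∩ B = {7}, so they are not disjoint


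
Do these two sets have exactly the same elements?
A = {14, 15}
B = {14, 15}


Two sets are equal iff they have exactly the same elements.
A = {14, 15}
B = {14, 15}
Same elements → A = B

Yes, A = B


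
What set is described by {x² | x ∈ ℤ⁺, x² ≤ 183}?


Checking each candidate:
Condition: positive perfect squares ≤ 183
Result = {1, 4, 9, 16, 25, 36, 49, 64, 81, 100, 121, 144, 169}

{1, 4, 9, 16, 25, 36, 49, 64, 81, 100, 121, 144, 169}


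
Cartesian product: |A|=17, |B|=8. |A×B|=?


|A × B| = |A| × |B|
= 17 × 8
= 136

|A × B| = 136


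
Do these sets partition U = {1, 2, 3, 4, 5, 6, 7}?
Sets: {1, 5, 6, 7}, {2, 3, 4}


A partition requires: (1) non-empty parts, (2) pairwise disjoint, (3) union = U
Parts: {1, 5, 6, 7}, {2, 3, 4}
Union of parts: {1, 2, 3, 4, 5, 6, 7}
U = {1, 2, 3, 4, 5, 6, 7}
All non-empty? True
Pairwise disjoint? True
Covers U? True

Yes, valid partition


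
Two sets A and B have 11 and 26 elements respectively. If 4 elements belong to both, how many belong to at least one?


|A ∪ B| = |A| + |B| - |A ∩ B|
= 11 + 26 - 4
= 33

|A ∪ B| = 33


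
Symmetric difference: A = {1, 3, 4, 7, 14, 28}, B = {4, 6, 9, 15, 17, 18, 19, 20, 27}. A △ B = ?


A △ B = (A \ B) ∪ (B \ A) = elements in exactly one of A or B
A \ B = {1, 3, 7, 14, 28}
B \ A = {6, 9, 15, 17, 18, 19, 20, 27}
A △ B = {1, 3, 6, 7, 9, 14, 15, 17, 18, 19, 20, 27, 28}

A △ B = {1, 3, 6, 7, 9, 14, 15, 17, 18, 19, 20, 27, 28}


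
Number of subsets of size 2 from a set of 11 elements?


C(n,k) = n! / (k!(n-k)!)
C(11,2) = 11! / (2!9!)
= 55

C(11,2) = 55


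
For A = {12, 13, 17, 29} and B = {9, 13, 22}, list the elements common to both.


A ∩ B = elements in both A and B
A = {12, 13, 17, 29}
B = {9, 13, 22}
A ∩ B = {13}

A ∩ B = {13}


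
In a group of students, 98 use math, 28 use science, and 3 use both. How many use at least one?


|A ∪ B| = |A| + |B| - |A ∩ B|
= 98 + 28 - 3
= 123

|A ∪ B| = 123


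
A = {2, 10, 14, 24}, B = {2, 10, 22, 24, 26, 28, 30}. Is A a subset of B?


A ⊆ B means every element of A is in B.
Elements in A not in B: {14}
So A ⊄ B.

No, A ⊄ B


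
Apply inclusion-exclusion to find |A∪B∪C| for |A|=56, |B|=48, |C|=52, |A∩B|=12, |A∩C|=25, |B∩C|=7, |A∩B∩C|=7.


|A∪B∪C| = |A|+|B|+|C| - |A∩B|-|A∩C|-|B∩C| + |A∩B∩C|
= 56+48+52 - 12-25-7 + 7
= 156 - 44 + 7
= 119

|A ∪ B ∪ C| = 119


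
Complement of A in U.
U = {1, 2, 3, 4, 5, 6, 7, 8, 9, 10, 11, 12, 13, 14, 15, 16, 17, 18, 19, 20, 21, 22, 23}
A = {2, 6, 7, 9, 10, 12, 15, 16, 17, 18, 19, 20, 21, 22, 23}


Aᶜ = U \ A = elements in U but not in A
U = {1, 2, 3, 4, 5, 6, 7, 8, 9, 10, 11, 12, 13, 14, 15, 16, 17, 18, 19, 20, 21, 22, 23}
A = {2, 6, 7, 9, 10, 12, 15, 16, 17, 18, 19, 20, 21, 22, 23}
Aᶜ = {1, 3, 4, 5, 8, 11, 13, 14}

Aᶜ = {1, 3, 4, 5, 8, 11, 13, 14}


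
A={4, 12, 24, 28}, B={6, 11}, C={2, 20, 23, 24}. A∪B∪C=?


A ∪ B = {4, 6, 11, 12, 24, 28}
(A ∪ B) ∪ C = {2, 4, 6, 11, 12, 20, 23, 24, 28}

A ∪ B ∪ C = {2, 4, 6, 11, 12, 20, 23, 24, 28}


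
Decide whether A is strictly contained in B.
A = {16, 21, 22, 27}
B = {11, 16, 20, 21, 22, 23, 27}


A ⊂ B requires: A ⊆ B AND A ≠ B.
A ⊆ B? Yes
A = B? No
A ⊂ B: Yes (A is a proper subset of B)

Yes, A ⊂ B


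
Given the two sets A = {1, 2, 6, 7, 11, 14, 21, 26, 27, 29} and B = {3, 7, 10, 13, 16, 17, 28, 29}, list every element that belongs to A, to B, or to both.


A ∪ B = all elements in A or B (or both)
A = {1, 2, 6, 7, 11, 14, 21, 26, 27, 29}
B = {3, 7, 10, 13, 16, 17, 28, 29}
A ∪ B = {1, 2, 3, 6, 7, 10, 11, 13, 14, 16, 17, 21, 26, 27, 28, 29}

A ∪ B = {1, 2, 3, 6, 7, 10, 11, 13, 14, 16, 17, 21, 26, 27, 28, 29}


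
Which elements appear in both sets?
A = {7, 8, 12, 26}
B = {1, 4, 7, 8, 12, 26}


A ∩ B = elements in both A and B
A = {7, 8, 12, 26}
B = {1, 4, 7, 8, 12, 26}
A ∩ B = {7, 8, 12, 26}

A ∩ B = {7, 8, 12, 26}


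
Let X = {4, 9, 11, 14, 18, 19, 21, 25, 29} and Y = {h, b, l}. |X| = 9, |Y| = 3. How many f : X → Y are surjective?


n = |X| = 9, k = |Y| = 3. Surjections via inclusion-exclusion:
S(n,k) = Σ(-1)^i × C(k,i) × (k-i)^n, i=0 to k
i=0: (-1)^0×C(3,0)×3^9 = 19683
i=1: (-1)^1×C(3,1)×2^9 = -1536
i=2: (-1)^2×C(3,2)×1^9 = 3
i=3: (-1)^3×C(3,3)×0^9 = 0
Total = 18150

Number of surjections = 18150


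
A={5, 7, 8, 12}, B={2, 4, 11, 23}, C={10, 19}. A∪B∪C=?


A ∪ B = {2, 4, 5, 7, 8, 11, 12, 23}
(A ∪ B) ∪ C = {2, 4, 5, 7, 8, 10, 11, 12, 19, 23}

A ∪ B ∪ C = {2, 4, 5, 7, 8, 10, 11, 12, 19, 23}


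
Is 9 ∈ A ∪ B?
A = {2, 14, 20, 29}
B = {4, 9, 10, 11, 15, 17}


A = {2, 14, 20, 29}, B = {4, 9, 10, 11, 15, 17}
A ∪ B = all elements in A or B
A ∪ B = {2, 4, 9, 10, 11, 14, 15, 17, 20, 29}
Checking if 9 ∈ A ∪ B
9 is in A ∪ B → True

9 ∈ A ∪ B


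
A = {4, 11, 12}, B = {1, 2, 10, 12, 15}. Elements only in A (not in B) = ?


A = {4, 11, 12}
B = {1, 2, 10, 12, 15}
Region: only in A (not in B)
Elements: {4, 11}

Elements only in A (not in B): {4, 11}


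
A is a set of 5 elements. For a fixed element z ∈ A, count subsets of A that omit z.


Subsets of A avoiding z are subsets of A \ {z}, which has 4 elements.
Count = 2^(n-1) = 2^4
= 16

Number of subsets avoiding z = 16


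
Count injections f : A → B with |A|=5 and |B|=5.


An injection sends each of |A| = 5 inputs to a distinct output in B.
# injections = |B|·(|B|-1)·…·(|B|-|A|+1) = 5! / (5 - 5)!
= 5 × 4 × 3 × 2 × 1
= 120

Number of injections = 120


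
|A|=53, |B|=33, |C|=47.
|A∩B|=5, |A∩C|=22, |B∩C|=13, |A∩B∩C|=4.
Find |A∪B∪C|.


|A∪B∪C| = |A|+|B|+|C| - |A∩B|-|A∩C|-|B∩C| + |A∩B∩C|
= 53+33+47 - 5-22-13 + 4
= 133 - 40 + 4
= 97

|A ∪ B ∪ C| = 97


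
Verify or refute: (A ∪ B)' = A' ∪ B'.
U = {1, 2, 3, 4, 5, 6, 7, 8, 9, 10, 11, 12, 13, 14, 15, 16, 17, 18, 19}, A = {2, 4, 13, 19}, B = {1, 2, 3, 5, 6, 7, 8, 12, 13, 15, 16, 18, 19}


LHS: A ∪ B = {1, 2, 3, 4, 5, 6, 7, 8, 12, 13, 15, 16, 18, 19}
(A ∪ B)' = U \ (A ∪ B) = {9, 10, 11, 14, 17}
A' = {1, 3, 5, 6, 7, 8, 9, 10, 11, 12, 14, 15, 16, 17, 18}, B' = {4, 9, 10, 11, 14, 17}
Claimed RHS: A' ∪ B' = {1, 3, 4, 5, 6, 7, 8, 9, 10, 11, 12, 14, 15, 16, 17, 18}
Identity is INVALID: LHS = {9, 10, 11, 14, 17} but the RHS claimed here equals {1, 3, 4, 5, 6, 7, 8, 9, 10, 11, 12, 14, 15, 16, 17, 18}. The correct form is (A ∪ B)' = A' ∩ B'.

Identity is invalid: (A ∪ B)' = {9, 10, 11, 14, 17} but A' ∪ B' = {1, 3, 4, 5, 6, 7, 8, 9, 10, 11, 12, 14, 15, 16, 17, 18}. The correct De Morgan law is (A ∪ B)' = A' ∩ B'.


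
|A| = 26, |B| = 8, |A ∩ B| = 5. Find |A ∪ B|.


|A ∪ B| = |A| + |B| - |A ∩ B|
= 26 + 8 - 5
= 29

|A ∪ B| = 29


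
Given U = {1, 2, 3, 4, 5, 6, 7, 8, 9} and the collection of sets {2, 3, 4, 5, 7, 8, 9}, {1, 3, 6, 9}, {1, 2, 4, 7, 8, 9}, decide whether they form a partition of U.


A partition requires: (1) non-empty parts, (2) pairwise disjoint, (3) union = U
Parts: {2, 3, 4, 5, 7, 8, 9}, {1, 3, 6, 9}, {1, 2, 4, 7, 8, 9}
Union of parts: {1, 2, 3, 4, 5, 6, 7, 8, 9}
U = {1, 2, 3, 4, 5, 6, 7, 8, 9}
All non-empty? True
Pairwise disjoint? False
Covers U? True

No, not a valid partition


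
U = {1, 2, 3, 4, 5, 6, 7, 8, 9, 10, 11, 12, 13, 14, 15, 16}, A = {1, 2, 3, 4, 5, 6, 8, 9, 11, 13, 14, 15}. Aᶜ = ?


Aᶜ = U \ A = elements in U but not in A
U = {1, 2, 3, 4, 5, 6, 7, 8, 9, 10, 11, 12, 13, 14, 15, 16}
A = {1, 2, 3, 4, 5, 6, 8, 9, 11, 13, 14, 15}
Aᶜ = {7, 10, 12, 16}

Aᶜ = {7, 10, 12, 16}


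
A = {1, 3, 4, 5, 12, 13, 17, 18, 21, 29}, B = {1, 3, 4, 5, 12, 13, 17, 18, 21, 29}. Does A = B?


Two sets are equal iff they have exactly the same elements.
A = {1, 3, 4, 5, 12, 13, 17, 18, 21, 29}
B = {1, 3, 4, 5, 12, 13, 17, 18, 21, 29}
Same elements → A = B

Yes, A = B


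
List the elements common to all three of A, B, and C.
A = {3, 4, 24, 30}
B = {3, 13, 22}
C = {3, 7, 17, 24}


A ∩ B = {3}
(A ∩ B) ∩ C = {3}

A ∩ B ∩ C = {3}


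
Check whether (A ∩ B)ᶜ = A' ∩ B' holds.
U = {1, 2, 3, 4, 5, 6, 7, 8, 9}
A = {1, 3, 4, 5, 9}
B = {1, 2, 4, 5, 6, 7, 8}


LHS: A ∩ B = {1, 4, 5}
(A ∩ B)' = U \ (A ∩ B) = {2, 3, 6, 7, 8, 9}
A' = {2, 6, 7, 8}, B' = {3, 9}
Claimed RHS: A' ∩ B' = ∅
Identity is INVALID: LHS = {2, 3, 6, 7, 8, 9} but the RHS claimed here equals ∅. The correct form is (A ∩ B)' = A' ∪ B'.

Identity is invalid: (A ∩ B)' = {2, 3, 6, 7, 8, 9} but A' ∩ B' = ∅. The correct De Morgan law is (A ∩ B)' = A' ∪ B'.


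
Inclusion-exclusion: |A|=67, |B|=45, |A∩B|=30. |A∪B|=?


|A ∪ B| = |A| + |B| - |A ∩ B|
= 67 + 45 - 30
= 82

|A ∪ B| = 82


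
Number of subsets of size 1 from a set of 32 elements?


C(n,k) = n! / (k!(n-k)!)
C(32,1) = 32! / (1!31!)
= 32

C(32,1) = 32


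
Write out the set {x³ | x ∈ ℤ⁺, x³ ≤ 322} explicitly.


Checking each candidate:
Condition: positive perfect cubes ≤ 322
Result = {1, 8, 27, 64, 125, 216}

{1, 8, 27, 64, 125, 216}


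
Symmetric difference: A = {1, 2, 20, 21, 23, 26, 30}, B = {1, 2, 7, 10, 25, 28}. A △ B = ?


A △ B = (A \ B) ∪ (B \ A) = elements in exactly one of A or B
A \ B = {20, 21, 23, 26, 30}
B \ A = {7, 10, 25, 28}
A △ B = {7, 10, 20, 21, 23, 25, 26, 28, 30}

A △ B = {7, 10, 20, 21, 23, 25, 26, 28, 30}


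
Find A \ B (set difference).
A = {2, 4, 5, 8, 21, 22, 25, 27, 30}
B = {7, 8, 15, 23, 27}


A \ B = elements in A but not in B
A = {2, 4, 5, 8, 21, 22, 25, 27, 30}
B = {7, 8, 15, 23, 27}
Remove from A any elements in B
A \ B = {2, 4, 5, 21, 22, 25, 30}

A \ B = {2, 4, 5, 21, 22, 25, 30}


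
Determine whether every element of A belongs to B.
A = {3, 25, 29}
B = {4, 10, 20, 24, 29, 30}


A ⊆ B means every element of A is in B.
Elements in A not in B: {3, 25}
So A ⊄ B.

No, A ⊄ B


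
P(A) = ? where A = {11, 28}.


|A| = 2, so |P(A)| = 2^2 = 4
Enumerate subsets by cardinality (0 to 2):
∅, {11}, {28}, {11, 28}

P(A) has 4 subsets: ∅, {11}, {28}, {11, 28}


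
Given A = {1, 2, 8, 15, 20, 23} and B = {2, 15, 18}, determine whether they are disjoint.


Disjoint means A ∩ B = ∅.
A ∩ B = {2, 15}
A ∩ B ≠ ∅, so A and B are NOT disjoint.

No, A and B are not disjoint (A ∩ B = {2, 15})


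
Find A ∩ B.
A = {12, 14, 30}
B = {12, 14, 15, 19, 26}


A ∩ B = elements in both A and B
A = {12, 14, 30}
B = {12, 14, 15, 19, 26}
A ∩ B = {12, 14}

A ∩ B = {12, 14}


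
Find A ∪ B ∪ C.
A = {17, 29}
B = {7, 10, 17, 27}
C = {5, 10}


A ∪ B = {7, 10, 17, 27, 29}
(A ∪ B) ∪ C = {5, 7, 10, 17, 27, 29}

A ∪ B ∪ C = {5, 7, 10, 17, 27, 29}


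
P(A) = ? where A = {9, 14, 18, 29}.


|A| = 4, so |P(A)| = 2^4 = 16
Enumerate subsets by cardinality (0 to 4):
∅, {9}, {14}, {18}, {29}, {9, 14}, {9, 18}, {9, 29}, {14, 18}, {14, 29}, {18, 29}, {9, 14, 18}, {9, 14, 29}, {9, 18, 29}, {14, 18, 29}, {9, 14, 18, 29}

P(A) has 16 subsets: ∅, {9}, {14}, {18}, {29}, {9, 14}, {9, 18}, {9, 29}, {14, 18}, {14, 29}, {18, 29}, {9, 14, 18}, {9, 14, 29}, {9, 18, 29}, {14, 18, 29}, {9, 14, 18, 29}


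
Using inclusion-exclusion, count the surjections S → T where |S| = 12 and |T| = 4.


n = |S| = 12, k = |T| = 4. Surjections via inclusion-exclusion:
S(n,k) = Σ(-1)^i × C(k,i) × (k-i)^n, i=0 to k
i=0: (-1)^0×C(4,0)×4^12 = 16777216
i=1: (-1)^1×C(4,1)×3^12 = -2125764
i=2: (-1)^2×C(4,2)×2^12 = 24576
i=3: (-1)^3×C(4,3)×1^12 = -4
i=4: (-1)^4×C(4,4)×0^12 = 0
Total = 14676024

Number of surjections = 14676024


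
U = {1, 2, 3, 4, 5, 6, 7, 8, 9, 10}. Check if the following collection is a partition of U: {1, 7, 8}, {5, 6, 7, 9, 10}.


A partition requires: (1) non-empty parts, (2) pairwise disjoint, (3) union = U
Parts: {1, 7, 8}, {5, 6, 7, 9, 10}
Union of parts: {1, 5, 6, 7, 8, 9, 10}
U = {1, 2, 3, 4, 5, 6, 7, 8, 9, 10}
All non-empty? True
Pairwise disjoint? False
Covers U? False

No, not a valid partition


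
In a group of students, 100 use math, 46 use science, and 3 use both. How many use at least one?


|A ∪ B| = |A| + |B| - |A ∩ B|
= 100 + 46 - 3
= 143

|A ∪ B| = 143


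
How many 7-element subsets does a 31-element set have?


C(n,k) = n! / (k!(n-k)!)
C(31,7) = 31! / (7!24!)
= 2629575

C(31,7) = 2629575


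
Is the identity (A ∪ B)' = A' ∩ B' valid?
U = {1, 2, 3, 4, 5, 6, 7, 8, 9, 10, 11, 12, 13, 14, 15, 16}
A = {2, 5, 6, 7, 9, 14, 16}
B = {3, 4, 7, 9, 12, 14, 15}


LHS: A ∪ B = {2, 3, 4, 5, 6, 7, 9, 12, 14, 15, 16}
(A ∪ B)' = U \ (A ∪ B) = {1, 8, 10, 11, 13}
A' = {1, 3, 4, 8, 10, 11, 12, 13, 15}, B' = {1, 2, 5, 6, 8, 10, 11, 13, 16}
Claimed RHS: A' ∩ B' = {1, 8, 10, 11, 13}
Identity is VALID: LHS = RHS = {1, 8, 10, 11, 13} ✓

Identity is valid. (A ∪ B)' = A' ∩ B' = {1, 8, 10, 11, 13}


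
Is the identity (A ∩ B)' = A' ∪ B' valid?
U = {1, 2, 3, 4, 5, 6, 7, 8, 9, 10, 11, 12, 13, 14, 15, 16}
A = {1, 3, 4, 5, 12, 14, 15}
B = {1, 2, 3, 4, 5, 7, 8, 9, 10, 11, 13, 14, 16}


LHS: A ∩ B = {1, 3, 4, 5, 14}
(A ∩ B)' = U \ (A ∩ B) = {2, 6, 7, 8, 9, 10, 11, 12, 13, 15, 16}
A' = {2, 6, 7, 8, 9, 10, 11, 13, 16}, B' = {6, 12, 15}
Claimed RHS: A' ∪ B' = {2, 6, 7, 8, 9, 10, 11, 12, 13, 15, 16}
Identity is VALID: LHS = RHS = {2, 6, 7, 8, 9, 10, 11, 12, 13, 15, 16} ✓

Identity is valid. (A ∩ B)' = A' ∪ B' = {2, 6, 7, 8, 9, 10, 11, 12, 13, 15, 16}


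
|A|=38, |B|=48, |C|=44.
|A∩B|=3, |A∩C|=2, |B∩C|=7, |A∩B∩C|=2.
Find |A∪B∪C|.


|A∪B∪C| = |A|+|B|+|C| - |A∩B|-|A∩C|-|B∩C| + |A∩B∩C|
= 38+48+44 - 3-2-7 + 2
= 130 - 12 + 2
= 120

|A ∪ B ∪ C| = 120


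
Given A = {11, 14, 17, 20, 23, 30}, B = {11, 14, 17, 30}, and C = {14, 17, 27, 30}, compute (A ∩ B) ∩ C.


A ∩ B = {11, 14, 17, 30}
(A ∩ B) ∩ C = {14, 17, 30}

A ∩ B ∩ C = {14, 17, 30}


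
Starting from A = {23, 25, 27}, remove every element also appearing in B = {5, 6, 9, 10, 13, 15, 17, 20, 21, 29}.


A \ B = elements in A but not in B
A = {23, 25, 27}
B = {5, 6, 9, 10, 13, 15, 17, 20, 21, 29}
Remove from A any elements in B
A \ B = {23, 25, 27}

A \ B = {23, 25, 27}


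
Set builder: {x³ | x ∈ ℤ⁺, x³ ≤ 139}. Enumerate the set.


Checking each candidate:
Condition: positive perfect cubes ≤ 139
Result = {1, 8, 27, 64, 125}

{1, 8, 27, 64, 125}


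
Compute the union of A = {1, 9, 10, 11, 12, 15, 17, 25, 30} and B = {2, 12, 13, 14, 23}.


A ∪ B = all elements in A or B (or both)
A = {1, 9, 10, 11, 12, 15, 17, 25, 30}
B = {2, 12, 13, 14, 23}
A ∪ B = {1, 2, 9, 10, 11, 12, 13, 14, 15, 17, 23, 25, 30}

A ∪ B = {1, 2, 9, 10, 11, 12, 13, 14, 15, 17, 23, 25, 30}


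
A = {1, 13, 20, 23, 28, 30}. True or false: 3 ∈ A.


A = {1, 13, 20, 23, 28, 30}
Checking if 3 is in A
3 is not in A → False

3 ∉ A


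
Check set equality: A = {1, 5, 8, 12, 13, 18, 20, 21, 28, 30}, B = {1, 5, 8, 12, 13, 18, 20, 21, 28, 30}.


Two sets are equal iff they have exactly the same elements.
A = {1, 5, 8, 12, 13, 18, 20, 21, 28, 30}
B = {1, 5, 8, 12, 13, 18, 20, 21, 28, 30}
Same elements → A = B

Yes, A = B


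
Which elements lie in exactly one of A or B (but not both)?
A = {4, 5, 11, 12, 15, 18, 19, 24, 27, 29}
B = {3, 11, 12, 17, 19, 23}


A △ B = (A \ B) ∪ (B \ A) = elements in exactly one of A or B
A \ B = {4, 5, 15, 18, 24, 27, 29}
B \ A = {3, 17, 23}
A △ B = {3, 4, 5, 15, 17, 18, 23, 24, 27, 29}

A △ B = {3, 4, 5, 15, 17, 18, 23, 24, 27, 29}


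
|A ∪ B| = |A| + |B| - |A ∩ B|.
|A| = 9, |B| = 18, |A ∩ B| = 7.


|A ∪ B| = |A| + |B| - |A ∩ B|
= 9 + 18 - 7
= 20

|A ∪ B| = 20


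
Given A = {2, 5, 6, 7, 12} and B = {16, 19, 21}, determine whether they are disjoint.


Disjoint means A ∩ B = ∅.
A ∩ B = ∅
A ∩ B = ∅, so A and B are disjoint.

Yes, A and B are disjoint


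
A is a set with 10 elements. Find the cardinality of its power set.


Number of subsets = 2^n
= 2^10
= 1024

|P(A)| = 1024


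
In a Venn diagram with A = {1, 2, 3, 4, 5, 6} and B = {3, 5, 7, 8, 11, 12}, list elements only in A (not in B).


A = {1, 2, 3, 4, 5, 6}
B = {3, 5, 7, 8, 11, 12}
Region: only in A (not in B)
Elements: {1, 2, 4, 6}

Elements only in A (not in B): {1, 2, 4, 6}


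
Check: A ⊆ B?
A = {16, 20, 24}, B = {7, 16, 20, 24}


A ⊆ B means every element of A is in B.
All elements of A are in B.
So A ⊆ B.

Yes, A ⊆ B


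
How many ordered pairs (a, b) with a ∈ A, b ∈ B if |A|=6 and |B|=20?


|A × B| = |A| × |B|
= 6 × 20
= 120

|A × B| = 120


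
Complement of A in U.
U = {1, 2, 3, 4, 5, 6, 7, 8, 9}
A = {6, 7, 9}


Aᶜ = U \ A = elements in U but not in A
U = {1, 2, 3, 4, 5, 6, 7, 8, 9}
A = {6, 7, 9}
Aᶜ = {1, 2, 3, 4, 5, 8}

Aᶜ = {1, 2, 3, 4, 5, 8}


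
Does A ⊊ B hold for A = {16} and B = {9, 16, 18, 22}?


A ⊂ B requires: A ⊆ B AND A ≠ B.
A ⊆ B? Yes
A = B? No
A ⊂ B: Yes (A is a proper subset of B)

Yes, A ⊂ B


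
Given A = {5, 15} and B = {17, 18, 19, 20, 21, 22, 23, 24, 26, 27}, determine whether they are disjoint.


Disjoint means A ∩ B = ∅.
A ∩ B = ∅
A ∩ B = ∅, so A and B are disjoint.

Yes, A and B are disjoint


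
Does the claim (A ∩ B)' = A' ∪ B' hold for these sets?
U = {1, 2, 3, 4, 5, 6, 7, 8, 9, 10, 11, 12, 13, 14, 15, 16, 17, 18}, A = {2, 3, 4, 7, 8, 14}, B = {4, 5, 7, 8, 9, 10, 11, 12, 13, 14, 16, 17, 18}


LHS: A ∩ B = {4, 7, 8, 14}
(A ∩ B)' = U \ (A ∩ B) = {1, 2, 3, 5, 6, 9, 10, 11, 12, 13, 15, 16, 17, 18}
A' = {1, 5, 6, 9, 10, 11, 12, 13, 15, 16, 17, 18}, B' = {1, 2, 3, 6, 15}
Claimed RHS: A' ∪ B' = {1, 2, 3, 5, 6, 9, 10, 11, 12, 13, 15, 16, 17, 18}
Identity is VALID: LHS = RHS = {1, 2, 3, 5, 6, 9, 10, 11, 12, 13, 15, 16, 17, 18} ✓

Identity is valid. (A ∩ B)' = A' ∪ B' = {1, 2, 3, 5, 6, 9, 10, 11, 12, 13, 15, 16, 17, 18}


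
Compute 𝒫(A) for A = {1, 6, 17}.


|A| = 3, so |P(A)| = 2^3 = 8
Enumerate subsets by cardinality (0 to 3):
∅, {1}, {6}, {17}, {1, 6}, {1, 17}, {6, 17}, {1, 6, 17}

P(A) has 8 subsets: ∅, {1}, {6}, {17}, {1, 6}, {1, 17}, {6, 17}, {1, 6, 17}


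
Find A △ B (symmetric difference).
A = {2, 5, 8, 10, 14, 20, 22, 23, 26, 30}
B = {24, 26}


A △ B = (A \ B) ∪ (B \ A) = elements in exactly one of A or B
A \ B = {2, 5, 8, 10, 14, 20, 22, 23, 30}
B \ A = {24}
A △ B = {2, 5, 8, 10, 14, 20, 22, 23, 24, 30}

A △ B = {2, 5, 8, 10, 14, 20, 22, 23, 24, 30}


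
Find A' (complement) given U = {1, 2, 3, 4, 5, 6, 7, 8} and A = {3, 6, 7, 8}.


Aᶜ = U \ A = elements in U but not in A
U = {1, 2, 3, 4, 5, 6, 7, 8}
A = {3, 6, 7, 8}
Aᶜ = {1, 2, 4, 5}

Aᶜ = {1, 2, 4, 5}


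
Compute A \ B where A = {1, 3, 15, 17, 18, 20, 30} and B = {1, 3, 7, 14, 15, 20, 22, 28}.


A \ B = elements in A but not in B
A = {1, 3, 15, 17, 18, 20, 30}
B = {1, 3, 7, 14, 15, 20, 22, 28}
Remove from A any elements in B
A \ B = {17, 18, 30}

A \ B = {17, 18, 30}


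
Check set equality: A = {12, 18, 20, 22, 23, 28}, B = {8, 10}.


Two sets are equal iff they have exactly the same elements.
A = {12, 18, 20, 22, 23, 28}
B = {8, 10}
Differences: {8, 10, 12, 18, 20, 22, 23, 28}
A ≠ B

No, A ≠ B


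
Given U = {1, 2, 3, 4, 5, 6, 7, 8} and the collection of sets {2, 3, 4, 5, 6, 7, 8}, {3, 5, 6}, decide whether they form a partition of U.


A partition requires: (1) non-empty parts, (2) pairwise disjoint, (3) union = U
Parts: {2, 3, 4, 5, 6, 7, 8}, {3, 5, 6}
Union of parts: {2, 3, 4, 5, 6, 7, 8}
U = {1, 2, 3, 4, 5, 6, 7, 8}
All non-empty? True
Pairwise disjoint? False
Covers U? False

No, not a valid partition


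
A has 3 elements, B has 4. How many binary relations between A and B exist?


A relation from A to B is any subset of A × B.
|A × B| = 3 × 4 = 12
# relations = 2^|A × B| = 2^12 = 4096

Number of relations = 4096


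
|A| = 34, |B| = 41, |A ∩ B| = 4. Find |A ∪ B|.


|A ∪ B| = |A| + |B| - |A ∩ B|
= 34 + 41 - 4
= 71

|A ∪ B| = 71


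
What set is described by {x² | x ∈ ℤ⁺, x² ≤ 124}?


Checking each candidate:
Condition: positive perfect squares ≤ 124
Result = {1, 4, 9, 16, 25, 36, 49, 64, 81, 100, 121}

{1, 4, 9, 16, 25, 36, 49, 64, 81, 100, 121}


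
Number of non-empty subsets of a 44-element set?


Total subsets = 2^n = 2^44 = 17592186044416
Non-empty subsets exclude the empty set: 2^n - 1
= 17592186044416 - 1
= 17592186044415

Number of non-empty subsets = 17592186044415


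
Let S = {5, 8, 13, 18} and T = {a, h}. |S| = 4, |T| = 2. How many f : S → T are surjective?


n = |S| = 4, k = |T| = 2. Surjections via inclusion-exclusion:
S(n,k) = Σ(-1)^i × C(k,i) × (k-i)^n, i=0 to k
i=0: (-1)^0×C(2,0)×2^4 = 16
i=1: (-1)^1×C(2,1)×1^4 = -2
i=2: (-1)^2×C(2,2)×0^4 = 0
Total = 14

Number of surjections = 14


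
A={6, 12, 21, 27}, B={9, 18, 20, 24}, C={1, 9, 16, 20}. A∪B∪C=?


A ∪ B = {6, 9, 12, 18, 20, 21, 24, 27}
(A ∪ B) ∪ C = {1, 6, 9, 12, 16, 18, 20, 21, 24, 27}

A ∪ B ∪ C = {1, 6, 9, 12, 16, 18, 20, 21, 24, 27}


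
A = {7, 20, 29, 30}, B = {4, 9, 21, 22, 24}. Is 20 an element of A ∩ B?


A = {7, 20, 29, 30}, B = {4, 9, 21, 22, 24}
A ∩ B = elements in both A and B
A ∩ B = ∅
Checking if 20 ∈ A ∩ B
20 is not in A ∩ B → False

20 ∉ A ∩ B


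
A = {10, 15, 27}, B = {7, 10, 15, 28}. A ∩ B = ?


A ∩ B = elements in both A and B
A = {10, 15, 27}
B = {7, 10, 15, 28}
A ∩ B = {10, 15}

A ∩ B = {10, 15}


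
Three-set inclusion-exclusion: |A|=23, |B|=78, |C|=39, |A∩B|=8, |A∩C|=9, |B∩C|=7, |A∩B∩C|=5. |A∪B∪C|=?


|A∪B∪C| = |A|+|B|+|C| - |A∩B|-|A∩C|-|B∩C| + |A∩B∩C|
= 23+78+39 - 8-9-7 + 5
= 140 - 24 + 5
= 121

|A ∪ B ∪ C| = 121


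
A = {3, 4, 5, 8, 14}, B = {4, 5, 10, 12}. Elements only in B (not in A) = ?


A = {3, 4, 5, 8, 14}
B = {4, 5, 10, 12}
Region: only in B (not in A)
Elements: {10, 12}

Elements only in B (not in A): {10, 12}


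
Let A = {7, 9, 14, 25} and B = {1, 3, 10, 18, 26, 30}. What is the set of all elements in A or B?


A ∪ B = all elements in A or B (or both)
A = {7, 9, 14, 25}
B = {1, 3, 10, 18, 26, 30}
A ∪ B = {1, 3, 7, 9, 10, 14, 18, 25, 26, 30}

A ∪ B = {1, 3, 7, 9, 10, 14, 18, 25, 26, 30}


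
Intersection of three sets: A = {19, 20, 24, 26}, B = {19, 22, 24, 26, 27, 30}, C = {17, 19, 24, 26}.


A ∩ B = {19, 24, 26}
(A ∩ B) ∩ C = {19, 24, 26}

A ∩ B ∩ C = {19, 24, 26}


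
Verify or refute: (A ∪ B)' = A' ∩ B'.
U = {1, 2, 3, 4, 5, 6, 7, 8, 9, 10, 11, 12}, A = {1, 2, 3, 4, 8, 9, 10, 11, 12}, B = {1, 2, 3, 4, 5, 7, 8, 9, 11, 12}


LHS: A ∪ B = {1, 2, 3, 4, 5, 7, 8, 9, 10, 11, 12}
(A ∪ B)' = U \ (A ∪ B) = {6}
A' = {5, 6, 7}, B' = {6, 10}
Claimed RHS: A' ∩ B' = {6}
Identity is VALID: LHS = RHS = {6} ✓

Identity is valid. (A ∪ B)' = A' ∩ B' = {6}


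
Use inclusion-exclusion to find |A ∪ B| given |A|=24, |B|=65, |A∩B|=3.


|A ∪ B| = |A| + |B| - |A ∩ B|
= 24 + 65 - 3
= 86

|A ∪ B| = 86


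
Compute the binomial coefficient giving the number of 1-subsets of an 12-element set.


C(n,k) = n! / (k!(n-k)!)
C(12,1) = 12! / (1!11!)
= 12

C(12,1) = 12


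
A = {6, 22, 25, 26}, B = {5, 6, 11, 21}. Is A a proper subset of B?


A ⊂ B requires: A ⊆ B AND A ≠ B.
A ⊆ B? No
A ⊄ B, so A is not a proper subset.

No, A is not a proper subset of B


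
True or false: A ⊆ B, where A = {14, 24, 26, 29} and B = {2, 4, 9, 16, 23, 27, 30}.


A ⊆ B means every element of A is in B.
Elements in A not in B: {14, 24, 26, 29}
So A ⊄ B.

No, A ⊄ B


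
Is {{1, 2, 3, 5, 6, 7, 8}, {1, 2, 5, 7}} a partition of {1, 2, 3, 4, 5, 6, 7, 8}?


A partition requires: (1) non-empty parts, (2) pairwise disjoint, (3) union = U
Parts: {1, 2, 3, 5, 6, 7, 8}, {1, 2, 5, 7}
Union of parts: {1, 2, 3, 5, 6, 7, 8}
U = {1, 2, 3, 4, 5, 6, 7, 8}
All non-empty? True
Pairwise disjoint? False
Covers U? False

No, not a valid partition


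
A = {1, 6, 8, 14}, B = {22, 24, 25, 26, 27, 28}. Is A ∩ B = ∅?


Disjoint means A ∩ B = ∅.
A ∩ B = ∅
A ∩ B = ∅, so A and B are disjoint.

Yes, A and B are disjoint


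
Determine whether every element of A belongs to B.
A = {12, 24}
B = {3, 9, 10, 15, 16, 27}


A ⊆ B means every element of A is in B.
Elements in A not in B: {12, 24}
So A ⊄ B.

No, A ⊄ B


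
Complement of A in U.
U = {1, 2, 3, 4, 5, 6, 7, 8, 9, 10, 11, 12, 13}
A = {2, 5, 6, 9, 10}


Aᶜ = U \ A = elements in U but not in A
U = {1, 2, 3, 4, 5, 6, 7, 8, 9, 10, 11, 12, 13}
A = {2, 5, 6, 9, 10}
Aᶜ = {1, 3, 4, 7, 8, 11, 12, 13}

Aᶜ = {1, 3, 4, 7, 8, 11, 12, 13}


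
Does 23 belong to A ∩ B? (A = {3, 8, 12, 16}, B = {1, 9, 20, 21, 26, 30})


A = {3, 8, 12, 16}, B = {1, 9, 20, 21, 26, 30}
A ∩ B = elements in both A and B
A ∩ B = ∅
Checking if 23 ∈ A ∩ B
23 is not in A ∩ B → False

23 ∉ A ∩ B


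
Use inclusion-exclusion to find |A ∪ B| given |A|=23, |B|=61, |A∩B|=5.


|A ∪ B| = |A| + |B| - |A ∩ B|
= 23 + 61 - 5
= 79

|A ∪ B| = 79


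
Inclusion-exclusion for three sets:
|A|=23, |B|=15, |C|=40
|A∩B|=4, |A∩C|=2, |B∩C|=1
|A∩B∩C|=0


|A∪B∪C| = |A|+|B|+|C| - |A∩B|-|A∩C|-|B∩C| + |A∩B∩C|
= 23+15+40 - 4-2-1 + 0
= 78 - 7 + 0
= 71

|A ∪ B ∪ C| = 71


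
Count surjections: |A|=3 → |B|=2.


n = |A| = 3, k = |B| = 2. Surjections via inclusion-exclusion:
S(n,k) = Σ(-1)^i × C(k,i) × (k-i)^n, i=0 to k
i=0: (-1)^0×C(2,0)×2^3 = 8
i=1: (-1)^1×C(2,1)×1^3 = -2
i=2: (-1)^2×C(2,2)×0^3 = 0
Total = 6

Number of surjections = 6


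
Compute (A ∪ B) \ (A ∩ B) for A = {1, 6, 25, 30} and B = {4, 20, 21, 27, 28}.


A △ B = (A \ B) ∪ (B \ A) = elements in exactly one of A or B
A \ B = {1, 6, 25, 30}
B \ A = {4, 20, 21, 27, 28}
A △ B = {1, 4, 6, 20, 21, 25, 27, 28, 30}

A △ B = {1, 4, 6, 20, 21, 25, 27, 28, 30}


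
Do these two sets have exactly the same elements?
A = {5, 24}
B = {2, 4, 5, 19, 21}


Two sets are equal iff they have exactly the same elements.
A = {5, 24}
B = {2, 4, 5, 19, 21}
Differences: {2, 4, 19, 21, 24}
A ≠ B

No, A ≠ B


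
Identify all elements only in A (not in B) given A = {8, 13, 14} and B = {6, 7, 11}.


A = {8, 13, 14}
B = {6, 7, 11}
Region: only in A (not in B)
Elements: {8, 13, 14}

Elements only in A (not in B): {8, 13, 14}


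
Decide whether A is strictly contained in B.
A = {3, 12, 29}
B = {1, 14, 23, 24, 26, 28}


A ⊂ B requires: A ⊆ B AND A ≠ B.
A ⊆ B? No
A ⊄ B, so A is not a proper subset.

No, A is not a proper subset of B


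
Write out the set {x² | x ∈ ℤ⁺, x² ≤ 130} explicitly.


Checking each candidate:
Condition: positive perfect squares ≤ 130
Result = {1, 4, 9, 16, 25, 36, 49, 64, 81, 100, 121}

{1, 4, 9, 16, 25, 36, 49, 64, 81, 100, 121}


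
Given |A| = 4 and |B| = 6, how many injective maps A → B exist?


An injection sends each of |A| = 4 inputs to a distinct output in B.
# injections = |B|·(|B|-1)·…·(|B|-|A|+1) = 6! / (6 - 4)!
= 6 × 5 × 4 × 3
= 360

Number of injections = 360


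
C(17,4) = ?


C(n,k) = n! / (k!(n-k)!)
C(17,4) = 17! / (4!13!)
= 2380

C(17,4) = 2380


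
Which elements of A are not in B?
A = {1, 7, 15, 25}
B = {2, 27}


A \ B = elements in A but not in B
A = {1, 7, 15, 25}
B = {2, 27}
Remove from A any elements in B
A \ B = {1, 7, 15, 25}

A \ B = {1, 7, 15, 25}


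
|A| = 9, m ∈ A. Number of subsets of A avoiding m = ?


Subsets of A avoiding m are subsets of A \ {m}, which has 8 elements.
Count = 2^(n-1) = 2^8
= 256

Number of subsets avoiding m = 256


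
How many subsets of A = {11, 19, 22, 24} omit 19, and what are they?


A subset of A that omits 19 is a subset of A \ {19}, so there are 2^(n-1) = 2^3 = 8 of them.
Subsets excluding 19: ∅, {11}, {22}, {24}, {11, 22}, {11, 24}, {22, 24}, {11, 22, 24}

Subsets excluding 19 (8 total): ∅, {11}, {22}, {24}, {11, 22}, {11, 24}, {22, 24}, {11, 22, 24}


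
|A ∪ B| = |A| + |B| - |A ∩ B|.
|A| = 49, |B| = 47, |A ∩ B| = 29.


|A ∪ B| = |A| + |B| - |A ∩ B|
= 49 + 47 - 29
= 67

|A ∪ B| = 67


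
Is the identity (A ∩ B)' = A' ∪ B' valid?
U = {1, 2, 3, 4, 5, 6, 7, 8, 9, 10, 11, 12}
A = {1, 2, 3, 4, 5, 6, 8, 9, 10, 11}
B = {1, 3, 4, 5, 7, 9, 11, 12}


LHS: A ∩ B = {1, 3, 4, 5, 9, 11}
(A ∩ B)' = U \ (A ∩ B) = {2, 6, 7, 8, 10, 12}
A' = {7, 12}, B' = {2, 6, 8, 10}
Claimed RHS: A' ∪ B' = {2, 6, 7, 8, 10, 12}
Identity is VALID: LHS = RHS = {2, 6, 7, 8, 10, 12} ✓

Identity is valid. (A ∩ B)' = A' ∪ B' = {2, 6, 7, 8, 10, 12}


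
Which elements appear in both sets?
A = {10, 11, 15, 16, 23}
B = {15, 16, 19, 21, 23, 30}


A ∩ B = elements in both A and B
A = {10, 11, 15, 16, 23}
B = {15, 16, 19, 21, 23, 30}
A ∩ B = {15, 16, 23}

A ∩ B = {15, 16, 23}


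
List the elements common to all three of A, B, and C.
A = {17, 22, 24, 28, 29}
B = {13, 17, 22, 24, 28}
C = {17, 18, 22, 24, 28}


A ∩ B = {17, 22, 24, 28}
(A ∩ B) ∩ C = {17, 22, 24, 28}

A ∩ B ∩ C = {17, 22, 24, 28}


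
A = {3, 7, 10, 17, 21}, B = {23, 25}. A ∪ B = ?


A ∪ B = all elements in A or B (or both)
A = {3, 7, 10, 17, 21}
B = {23, 25}
A ∪ B = {3, 7, 10, 17, 21, 23, 25}

A ∪ B = {3, 7, 10, 17, 21, 23, 25}


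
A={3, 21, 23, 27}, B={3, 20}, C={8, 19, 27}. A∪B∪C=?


A ∪ B = {3, 20, 21, 23, 27}
(A ∪ B) ∪ C = {3, 8, 19, 20, 21, 23, 27}

A ∪ B ∪ C = {3, 8, 19, 20, 21, 23, 27}


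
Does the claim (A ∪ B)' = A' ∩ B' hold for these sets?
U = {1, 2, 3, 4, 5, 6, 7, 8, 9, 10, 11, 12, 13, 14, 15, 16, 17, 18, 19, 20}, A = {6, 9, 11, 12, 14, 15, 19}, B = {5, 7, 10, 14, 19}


LHS: A ∪ B = {5, 6, 7, 9, 10, 11, 12, 14, 15, 19}
(A ∪ B)' = U \ (A ∪ B) = {1, 2, 3, 4, 8, 13, 16, 17, 18, 20}
A' = {1, 2, 3, 4, 5, 7, 8, 10, 13, 16, 17, 18, 20}, B' = {1, 2, 3, 4, 6, 8, 9, 11, 12, 13, 15, 16, 17, 18, 20}
Claimed RHS: A' ∩ B' = {1, 2, 3, 4, 8, 13, 16, 17, 18, 20}
Identity is VALID: LHS = RHS = {1, 2, 3, 4, 8, 13, 16, 17, 18, 20} ✓

Identity is valid. (A ∪ B)' = A' ∩ B' = {1, 2, 3, 4, 8, 13, 16, 17, 18, 20}


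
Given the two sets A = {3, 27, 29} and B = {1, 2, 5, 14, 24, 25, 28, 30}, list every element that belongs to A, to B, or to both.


A ∪ B = all elements in A or B (or both)
A = {3, 27, 29}
B = {1, 2, 5, 14, 24, 25, 28, 30}
A ∪ B = {1, 2, 3, 5, 14, 24, 25, 27, 28, 29, 30}

A ∪ B = {1, 2, 3, 5, 14, 24, 25, 27, 28, 29, 30}


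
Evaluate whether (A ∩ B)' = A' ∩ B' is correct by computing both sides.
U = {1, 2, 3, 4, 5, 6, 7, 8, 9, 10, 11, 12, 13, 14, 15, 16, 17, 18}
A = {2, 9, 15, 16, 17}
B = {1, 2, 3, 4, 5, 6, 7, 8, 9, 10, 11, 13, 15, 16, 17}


LHS: A ∩ B = {2, 9, 15, 16, 17}
(A ∩ B)' = U \ (A ∩ B) = {1, 3, 4, 5, 6, 7, 8, 10, 11, 12, 13, 14, 18}
A' = {1, 3, 4, 5, 6, 7, 8, 10, 11, 12, 13, 14, 18}, B' = {12, 14, 18}
Claimed RHS: A' ∩ B' = {12, 14, 18}
Identity is INVALID: LHS = {1, 3, 4, 5, 6, 7, 8, 10, 11, 12, 13, 14, 18} but the RHS claimed here equals {12, 14, 18}. The correct form is (A ∩ B)' = A' ∪ B'.

Identity is invalid: (A ∩ B)' = {1, 3, 4, 5, 6, 7, 8, 10, 11, 12, 13, 14, 18} but A' ∩ B' = {12, 14, 18}. The correct De Morgan law is (A ∩ B)' = A' ∪ B'.


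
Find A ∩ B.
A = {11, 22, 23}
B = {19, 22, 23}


A ∩ B = elements in both A and B
A = {11, 22, 23}
B = {19, 22, 23}
A ∩ B = {22, 23}

A ∩ B = {22, 23}


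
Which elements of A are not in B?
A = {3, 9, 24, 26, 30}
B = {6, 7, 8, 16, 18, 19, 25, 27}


A \ B = elements in A but not in B
A = {3, 9, 24, 26, 30}
B = {6, 7, 8, 16, 18, 19, 25, 27}
Remove from A any elements in B
A \ B = {3, 9, 24, 26, 30}

A \ B = {3, 9, 24, 26, 30}


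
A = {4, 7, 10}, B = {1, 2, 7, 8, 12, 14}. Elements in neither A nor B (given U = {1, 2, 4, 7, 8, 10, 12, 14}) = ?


A = {4, 7, 10}
B = {1, 2, 7, 8, 12, 14}
Region: in neither A nor B (given U = {1, 2, 4, 7, 8, 10, 12, 14})
Elements: ∅

Elements in neither A nor B (given U = {1, 2, 4, 7, 8, 10, 12, 14}): ∅


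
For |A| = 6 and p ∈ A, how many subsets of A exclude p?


Subsets of A avoiding p are subsets of A \ {p}, which has 5 elements.
Count = 2^(n-1) = 2^5
= 32

Number of subsets avoiding p = 32


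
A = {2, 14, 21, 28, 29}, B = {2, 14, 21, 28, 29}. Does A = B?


Two sets are equal iff they have exactly the same elements.
A = {2, 14, 21, 28, 29}
B = {2, 14, 21, 28, 29}
Same elements → A = B

Yes, A = B


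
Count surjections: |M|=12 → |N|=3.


n = |M| = 12, k = |N| = 3. Surjections via inclusion-exclusion:
S(n,k) = Σ(-1)^i × C(k,i) × (k-i)^n, i=0 to k
i=0: (-1)^0×C(3,0)×3^12 = 531441
i=1: (-1)^1×C(3,1)×2^12 = -12288
i=2: (-1)^2×C(3,2)×1^12 = 3
i=3: (-1)^3×C(3,3)×0^12 = 0
Total = 519156

Number of surjections = 519156


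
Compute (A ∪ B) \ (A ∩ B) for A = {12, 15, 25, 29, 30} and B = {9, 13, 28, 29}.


A △ B = (A \ B) ∪ (B \ A) = elements in exactly one of A or B
A \ B = {12, 15, 25, 30}
B \ A = {9, 13, 28}
A △ B = {9, 12, 13, 15, 25, 28, 30}

A △ B = {9, 12, 13, 15, 25, 28, 30}


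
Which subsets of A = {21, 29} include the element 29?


A subset of A contains 29 iff the remaining 1 elements form any subset of A \ {29}.
Count: 2^(n-1) = 2^1 = 2
Subsets containing 29: {29}, {21, 29}

Subsets containing 29 (2 total): {29}, {21, 29}


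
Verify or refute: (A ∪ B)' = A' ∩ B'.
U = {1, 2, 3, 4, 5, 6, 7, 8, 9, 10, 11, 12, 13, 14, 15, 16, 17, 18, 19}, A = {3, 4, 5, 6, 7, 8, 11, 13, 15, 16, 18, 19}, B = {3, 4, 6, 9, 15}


LHS: A ∪ B = {3, 4, 5, 6, 7, 8, 9, 11, 13, 15, 16, 18, 19}
(A ∪ B)' = U \ (A ∪ B) = {1, 2, 10, 12, 14, 17}
A' = {1, 2, 9, 10, 12, 14, 17}, B' = {1, 2, 5, 7, 8, 10, 11, 12, 13, 14, 16, 17, 18, 19}
Claimed RHS: A' ∩ B' = {1, 2, 10, 12, 14, 17}
Identity is VALID: LHS = RHS = {1, 2, 10, 12, 14, 17} ✓

Identity is valid. (A ∪ B)' = A' ∩ B' = {1, 2, 10, 12, 14, 17}


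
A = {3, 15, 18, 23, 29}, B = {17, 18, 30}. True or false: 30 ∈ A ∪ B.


A = {3, 15, 18, 23, 29}, B = {17, 18, 30}
A ∪ B = all elements in A or B
A ∪ B = {3, 15, 17, 18, 23, 29, 30}
Checking if 30 ∈ A ∪ B
30 is in A ∪ B → True

30 ∈ A ∪ B


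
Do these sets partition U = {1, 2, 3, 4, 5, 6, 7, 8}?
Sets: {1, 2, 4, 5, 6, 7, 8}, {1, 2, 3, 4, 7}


A partition requires: (1) non-empty parts, (2) pairwise disjoint, (3) union = U
Parts: {1, 2, 4, 5, 6, 7, 8}, {1, 2, 3, 4, 7}
Union of parts: {1, 2, 3, 4, 5, 6, 7, 8}
U = {1, 2, 3, 4, 5, 6, 7, 8}
All non-empty? True
Pairwise disjoint? False
Covers U? True

No, not a valid partition


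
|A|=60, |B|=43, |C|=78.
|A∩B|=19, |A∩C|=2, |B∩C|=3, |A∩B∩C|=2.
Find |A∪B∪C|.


|A∪B∪C| = |A|+|B|+|C| - |A∩B|-|A∩C|-|B∩C| + |A∩B∩C|
= 60+43+78 - 19-2-3 + 2
= 181 - 24 + 2
= 159

|A ∪ B ∪ C| = 159


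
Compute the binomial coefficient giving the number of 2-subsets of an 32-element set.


C(n,k) = n! / (k!(n-k)!)
C(32,2) = 32! / (2!30!)
= 496

C(32,2) = 496


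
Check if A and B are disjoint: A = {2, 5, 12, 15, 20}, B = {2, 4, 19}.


Disjoint means A ∩ B = ∅.
A ∩ B = {2}
A ∩ B ≠ ∅, so A and B are NOT disjoint.

No, A and B are not disjoint (A ∩ B = {2})


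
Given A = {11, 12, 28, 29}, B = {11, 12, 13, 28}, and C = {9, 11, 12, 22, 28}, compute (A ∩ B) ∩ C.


A ∩ B = {11, 12, 28}
(A ∩ B) ∩ C = {11, 12, 28}

A ∩ B ∩ C = {11, 12, 28}


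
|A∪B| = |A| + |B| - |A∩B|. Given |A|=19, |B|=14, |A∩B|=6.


|A ∪ B| = |A| + |B| - |A ∩ B|
= 19 + 14 - 6
= 27

|A ∪ B| = 27


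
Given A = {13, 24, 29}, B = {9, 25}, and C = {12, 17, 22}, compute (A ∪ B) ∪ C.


A ∪ B = {9, 13, 24, 25, 29}
(A ∪ B) ∪ C = {9, 12, 13, 17, 22, 24, 25, 29}

A ∪ B ∪ C = {9, 12, 13, 17, 22, 24, 25, 29}


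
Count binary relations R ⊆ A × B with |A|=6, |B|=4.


A relation from A to B is any subset of A × B.
|A × B| = 6 × 4 = 24
# relations = 2^|A × B| = 2^24 = 16777216

Number of relations = 16777216


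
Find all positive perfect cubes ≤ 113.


Checking each candidate:
Condition: positive perfect cubes ≤ 113
Result = {1, 8, 27, 64}

{1, 8, 27, 64}


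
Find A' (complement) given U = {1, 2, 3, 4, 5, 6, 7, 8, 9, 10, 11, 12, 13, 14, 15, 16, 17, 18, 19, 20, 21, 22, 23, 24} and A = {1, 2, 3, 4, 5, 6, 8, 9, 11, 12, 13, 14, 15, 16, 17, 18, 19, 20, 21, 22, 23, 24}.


Aᶜ = U \ A = elements in U but not in A
U = {1, 2, 3, 4, 5, 6, 7, 8, 9, 10, 11, 12, 13, 14, 15, 16, 17, 18, 19, 20, 21, 22, 23, 24}
A = {1, 2, 3, 4, 5, 6, 8, 9, 11, 12, 13, 14, 15, 16, 17, 18, 19, 20, 21, 22, 23, 24}
Aᶜ = {7, 10}

Aᶜ = {7, 10}


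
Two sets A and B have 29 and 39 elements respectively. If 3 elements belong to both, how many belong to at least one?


|A ∪ B| = |A| + |B| - |A ∩ B|
= 29 + 39 - 3
= 65

|A ∪ B| = 65


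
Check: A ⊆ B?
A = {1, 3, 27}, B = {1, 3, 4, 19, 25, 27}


A ⊆ B means every element of A is in B.
All elements of A are in B.
So A ⊆ B.

Yes, A ⊆ B


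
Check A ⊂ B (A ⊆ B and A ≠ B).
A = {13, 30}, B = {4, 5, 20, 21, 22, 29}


A ⊂ B requires: A ⊆ B AND A ≠ B.
A ⊆ B? No
A ⊄ B, so A is not a proper subset.

No, A is not a proper subset of B


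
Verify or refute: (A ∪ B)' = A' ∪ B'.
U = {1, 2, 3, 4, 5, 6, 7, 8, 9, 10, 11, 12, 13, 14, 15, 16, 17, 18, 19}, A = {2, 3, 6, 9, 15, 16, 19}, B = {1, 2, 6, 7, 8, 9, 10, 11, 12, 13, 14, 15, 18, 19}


LHS: A ∪ B = {1, 2, 3, 6, 7, 8, 9, 10, 11, 12, 13, 14, 15, 16, 18, 19}
(A ∪ B)' = U \ (A ∪ B) = {4, 5, 17}
A' = {1, 4, 5, 7, 8, 10, 11, 12, 13, 14, 17, 18}, B' = {3, 4, 5, 16, 17}
Claimed RHS: A' ∪ B' = {1, 3, 4, 5, 7, 8, 10, 11, 12, 13, 14, 16, 17, 18}
Identity is INVALID: LHS = {4, 5, 17} but the RHS claimed here equals {1, 3, 4, 5, 7, 8, 10, 11, 12, 13, 14, 16, 17, 18}. The correct form is (A ∪ B)' = A' ∩ B'.

Identity is invalid: (A ∪ B)' = {4, 5, 17} but A' ∪ B' = {1, 3, 4, 5, 7, 8, 10, 11, 12, 13, 14, 16, 17, 18}. The correct De Morgan law is (A ∪ B)' = A' ∩ B'.
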